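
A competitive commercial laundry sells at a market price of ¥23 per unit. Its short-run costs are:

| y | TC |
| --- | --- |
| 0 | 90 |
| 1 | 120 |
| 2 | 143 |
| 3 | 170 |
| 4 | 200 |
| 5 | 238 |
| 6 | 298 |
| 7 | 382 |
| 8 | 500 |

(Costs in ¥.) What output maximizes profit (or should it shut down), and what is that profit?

y = 0 (shut down); profit = -¥90

Tabulate TR − TC: y=0: -90; y=1: -97; y=2: -97; y=3: -101; y=4: -108; y=5: -123; y=6: -160; y=7: -221; y=8: -316.
Profit is highest at y = 0. Equivalently, the lowest AVC in the table is 53/2 ≈ ¥26.50 at y = 2, and P = ¥23 falls below it — price never covers variable cost, so the firm shuts down and loses only its fixed cost.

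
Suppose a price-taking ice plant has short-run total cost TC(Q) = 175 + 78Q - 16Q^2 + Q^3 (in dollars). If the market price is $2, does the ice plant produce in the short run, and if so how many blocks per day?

From TC, MC = TC'(Q) = 78 - 32Q + 3Q^2 and AVC = VC/Q = 78 - 16Q + Q^2.
The AVC parabola has its vertex at Q = 16/2 = 8, where AVC = 78 - 16·8 + 8^2 = $14.
With P < min AVC ($2 < $14), every unit sold adds to the loss.
The firm minimizes its loss by shutting down and losing only its fixed cost of $175.

Shut down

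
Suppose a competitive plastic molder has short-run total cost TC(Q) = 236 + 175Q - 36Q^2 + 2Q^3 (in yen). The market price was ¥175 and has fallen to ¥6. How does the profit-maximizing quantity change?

MC = 175 - 72Q + 6Q^2; the shutdown threshold is min AVC = ¥13 (at Q = 9).
At P = ¥175 ≥ min AVC, set P = MC on the rising branch: Q = 12.
At P = ¥6 < min AVC = ¥13, price no longer covers variable cost at any output, so the firm shuts down: Q = 0.

Output falls from 12 to 0 (the firm shuts down)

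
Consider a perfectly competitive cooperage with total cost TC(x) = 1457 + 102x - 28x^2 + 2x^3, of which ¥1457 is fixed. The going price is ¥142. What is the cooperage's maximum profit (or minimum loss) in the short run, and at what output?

AVC = 102 - 28x + 2x^2; min AVC = ¥4 at x = 7. Since P = ¥142 ≥ min AVC, the firm produces.
With MC = 102 - 56x + 6x^2, P = MC on the upward-sloping part at x* = 10.
TR = 142·10 = 1420. TC = 1457 + 220 = 1677. Profit = 1420 − 1677 = -¥257.
That loss of ¥257 beats the ¥1457 the firm would lose by shutting down; producing recovers ¥1200 of fixed cost.

Profit = -¥257 at x = 10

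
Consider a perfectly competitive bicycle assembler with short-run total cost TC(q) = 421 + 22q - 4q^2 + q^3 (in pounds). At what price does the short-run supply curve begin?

The firm shuts down when price falls below the minimum of average variable cost. AVC = VC/q = 22 - 4q + q^2.
At the minimum of AVC, MC = AVC. MC = 22 - 8q + 3q^2; setting MC = AVC gives 2q^2 - 4q = 0, so q = 2. min AVC = 18.
For P < £18 the firm produces nothing.

£18 per unit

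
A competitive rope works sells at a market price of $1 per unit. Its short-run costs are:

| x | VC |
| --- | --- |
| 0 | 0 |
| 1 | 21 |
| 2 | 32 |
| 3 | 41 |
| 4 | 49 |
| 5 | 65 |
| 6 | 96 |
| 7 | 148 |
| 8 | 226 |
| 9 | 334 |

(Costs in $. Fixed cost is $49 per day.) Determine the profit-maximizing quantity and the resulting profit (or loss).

Profit at each row (π = 1x − TC): x=0: -49; x=1: -69; x=2: -79; x=3: -87; x=4: -94; x=5: -109; x=6: -139; x=7: -190; x=8: -267; x=9: -374.
Profit is highest at x = 0. Equivalently, the lowest AVC in the table is 49/4 ≈ $12.25 at x = 4, and P = $1 falls below it — price never covers variable cost, so the firm shuts down and loses only its fixed cost.

x = 0 (shut down); profit = -$49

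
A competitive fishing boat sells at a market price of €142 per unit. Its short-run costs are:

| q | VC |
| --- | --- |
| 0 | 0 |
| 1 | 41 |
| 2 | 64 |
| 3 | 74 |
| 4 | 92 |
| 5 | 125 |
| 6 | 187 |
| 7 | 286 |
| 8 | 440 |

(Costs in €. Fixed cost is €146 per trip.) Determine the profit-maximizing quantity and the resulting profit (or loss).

q = 7; profit = €562

Tabulate TR − TC: q=0: -146; q=1: -45; q=2: 74; q=3: 206; q=4: 330; q=5: 439; q=6: 519; q=7: 562; q=8: 550.
Profit is maximized at q = 7. AVC there is 286/7 = €40.86 ≤ P, so producing beats shutting down (which would give -€146).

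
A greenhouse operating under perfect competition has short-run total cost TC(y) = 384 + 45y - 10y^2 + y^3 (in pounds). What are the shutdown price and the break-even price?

Shutdown price = £20; break-even price = £77

AVC = 45 - 10y + y^2; minimized at y = 5, giving min AVC = £20. That is the shutdown price.
ATC = 384/y + 45 - 10y + y^2. Setting dATC/dy = −384/y^2 − 10 + 2y = 0 gives y = 8 (since 2·8^3 − 10·8^2 = 384).
min ATC = 384/8 + 45 − 10·8 + 8^2 = £77. That is the break-even price.
For £20 ≤ P < £77 the firm produces at a loss; below £20 it shuts down.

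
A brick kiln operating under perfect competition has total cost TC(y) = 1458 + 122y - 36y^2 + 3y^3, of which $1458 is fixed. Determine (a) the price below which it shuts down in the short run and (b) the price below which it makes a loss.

Shutdown price = $14; break-even price = $203

Shutdown price = min AVC. AVC = 122 - 36y + 3y^2, with vertex at y = 6 and minimum $14.
ATC = 1458/y + 122 - 36y + 3y^2. Setting dATC/dy = −1458/y^2 − 36 + 6y = 0 gives y = 9 (since 6·9^3 − 36·9^2 = 1458).
min ATC = 1458/9 + 122 − 36·9 + 3·9^2 = $203. That is the break-even price.
Between these two prices the firm operates at a loss; above $203 it earns a profit.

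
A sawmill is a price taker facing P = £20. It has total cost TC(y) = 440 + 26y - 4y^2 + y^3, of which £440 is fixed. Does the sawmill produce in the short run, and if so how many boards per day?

Shut down

From TC, MC = TC'(y) = 26 - 8y + 3y^2 and AVC = VC/y = 26 - 4y + y^2.
AVC hits its minimum where MC = AVC, at y = 2, giving min AVC = 26 - 4·2 + 2^2 = £22.
Since P = £20 < min AVC = £22, price fails to cover variable cost at any output.
Shutting down limits the loss to fixed cost, £440.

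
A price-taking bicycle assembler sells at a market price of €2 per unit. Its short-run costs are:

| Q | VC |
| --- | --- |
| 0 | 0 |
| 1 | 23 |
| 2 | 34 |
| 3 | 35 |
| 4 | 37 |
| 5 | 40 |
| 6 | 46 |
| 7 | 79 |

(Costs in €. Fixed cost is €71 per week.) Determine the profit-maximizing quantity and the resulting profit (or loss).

Q = 0 (shut down); profit = -€71

Compute π = P·Q − TC at each output: Q=0: -71; Q=1: -92; Q=2: -101; Q=3: -100; Q=4: -100; Q=5: -101; Q=6: -105; Q=7: -136.
Profit is highest at Q = 0. Equivalently, the lowest AVC in the table is 46/6 ≈ €7.67 at Q = 6, and P = €2 falls below it — price never covers variable cost, so the firm shuts down and loses only its fixed cost.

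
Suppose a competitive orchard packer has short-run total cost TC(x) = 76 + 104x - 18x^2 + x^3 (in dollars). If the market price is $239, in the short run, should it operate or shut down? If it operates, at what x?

Produce at x = 15

From TC, MC = TC'(x) = 104 - 36x + 3x^2 and AVC = VC/x = 104 - 18x + x^2.
AVC hits its minimum where MC = AVC, at x = 9, giving min AVC = 104 - 18·9 + 9^2 = $23.
Because $239 ≥ $23, revenue can cover variable cost; the firm operates.
P = MC gives -135 - 36x + 3x^2 = 0, with roots -3 and 15. Take the larger (rising MC): x* = 15.
Check: AVC at x = 15 is $59 ≤ P, so revenue covers variable cost.
Profit = P·x − TC = 239·15 − 961 = $2624.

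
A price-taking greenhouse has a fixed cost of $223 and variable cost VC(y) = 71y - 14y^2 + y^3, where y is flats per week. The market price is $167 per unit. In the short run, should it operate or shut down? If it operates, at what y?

Strip out fixed cost: VC = 71y - 14y^2 + y^3. Then AVC = 71 - 14y + y^2 and MC = 71 - 28y + 3y^2.
AVC hits its minimum where MC = AVC, at y = 7, giving min AVC = 71 - 14·7 + 7^2 = $22.
Because $167 ≥ $22, revenue can cover variable cost; the firm operates.
Set P = MC: 167 = 71 - 28y + 3y^2 → -96 - 28y + 3y^2 = 0. The roots are y = -8/3 and y = 12; the profit-maximizing output is on the rising part of MC, so y* = 12.
Check: AVC at y = 12 is $47 ≤ P, so revenue covers variable cost.
Profit = P·y − TC = 167·12 − 787 = $1217.

Produce at y = 12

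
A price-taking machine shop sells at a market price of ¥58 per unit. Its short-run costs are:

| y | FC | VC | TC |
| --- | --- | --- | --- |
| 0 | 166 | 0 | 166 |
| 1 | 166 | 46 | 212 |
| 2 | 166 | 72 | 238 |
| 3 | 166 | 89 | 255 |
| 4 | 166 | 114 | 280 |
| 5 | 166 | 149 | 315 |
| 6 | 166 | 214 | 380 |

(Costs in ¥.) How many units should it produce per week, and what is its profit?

y = 5; profit = -¥25

Compute π = P·y − TC at each output: y=0: -166; y=1: -154; y=2: -122; y=3: -81; y=4: -48; y=5: -25; y=6: -32.
Profit is maximized at y = 5. AVC there is 149/5 = ¥29.80 ≤ P, so producing beats shutting down (which would give -¥166).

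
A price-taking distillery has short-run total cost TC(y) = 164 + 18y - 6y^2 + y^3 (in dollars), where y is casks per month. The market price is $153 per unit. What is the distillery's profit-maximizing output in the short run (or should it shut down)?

From TC, MC = TC'(y) = 18 - 12y + 3y^2 and AVC = VC/y = 18 - 6y + y^2.
The AVC parabola has its vertex at y = 6/2 = 3, where AVC = 18 - 6·3 + 3^2 = $9.
Since P = $153 ≥ min AVC = $9, price covers variable cost and the firm should produce.
Set P = MC: 153 = 18 - 12y + 3y^2 → -135 - 12y + 3y^2 = 0. The roots are y = -5 and y = 9; the profit-maximizing output is on the rising part of MC, so y* = 9.
Check: AVC at y = 9 is $45 ≤ P, so revenue covers variable cost.
Profit = P·y − TC = 153·9 − 569 = $808.

Produce at y = 9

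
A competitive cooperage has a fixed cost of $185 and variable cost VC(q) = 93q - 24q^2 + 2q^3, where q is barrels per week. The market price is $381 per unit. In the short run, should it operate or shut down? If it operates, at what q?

From TC, MC = TC'(q) = 93 - 48q + 6q^2 and AVC = VC/q = 93 - 24q + 2q^2.
The AVC parabola has its vertex at q = 24/4 = 6, where AVC = 93 - 24·6 + 2·6^2 = $21.
Since P = $381 ≥ min AVC = $21, price covers variable cost and the firm should produce.
P = MC gives -288 - 48q + 6q^2 = 0, with roots -4 and 12. Take the larger (rising MC): q* = 12.
Check: AVC at q = 12 is $93 ≤ P, so revenue covers variable cost.
Profit = P·q − TC = 381·12 − 1301 = $3271.

Produce at q = 12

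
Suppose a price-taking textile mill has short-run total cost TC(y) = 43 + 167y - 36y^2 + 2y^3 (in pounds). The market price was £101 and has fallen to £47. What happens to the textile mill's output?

Output falls from 11 to 10

AVC = 167 - 36y + 2y^2, minimized at y = 9 where min AVC = £5. MC = 167 - 72y + 6y^2.
At P = £101 ≥ min AVC, set P = MC on the rising branch: y = 11.
At P = £47 ≥ min AVC, set P = MC: y = 10. The firm stays open but cuts output.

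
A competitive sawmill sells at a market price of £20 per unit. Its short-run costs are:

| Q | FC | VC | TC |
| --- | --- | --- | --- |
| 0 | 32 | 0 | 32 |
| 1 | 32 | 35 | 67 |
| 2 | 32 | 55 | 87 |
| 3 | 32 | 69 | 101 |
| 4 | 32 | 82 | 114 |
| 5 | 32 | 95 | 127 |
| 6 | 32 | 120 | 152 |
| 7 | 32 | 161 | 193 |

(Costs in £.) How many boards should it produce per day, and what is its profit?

Q = 5; profit = -£27

Compute π = P·Q − TC at each output: Q=0: -32; Q=1: -47; Q=2: -47; Q=3: -41; Q=4: -34; Q=5: -27; Q=6: -32; Q=7: -53.
Profit is maximized at Q = 5. AVC there is 95/5 = £19 ≤ P, so producing beats shutting down (which would give -£32).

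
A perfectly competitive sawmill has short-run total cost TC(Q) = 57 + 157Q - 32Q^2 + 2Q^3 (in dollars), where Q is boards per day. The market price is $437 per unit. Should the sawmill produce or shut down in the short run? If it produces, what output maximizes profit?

Produce at Q = 14

Strip out fixed cost: VC = 157Q - 32Q^2 + 2Q^3. Then AVC = 157 - 32Q + 2Q^2 and MC = 157 - 64Q + 6Q^2.
AVC hits its minimum where MC = AVC, at Q = 8, giving min AVC = 157 - 32·8 + 2·8^2 = $29.
Since P = $437 ≥ min AVC = $29, price covers variable cost and the firm should produce.
P = MC gives -280 - 64Q + 6Q^2 = 0, with roots -10/3 and 14. Take the larger (rising MC): Q* = 14.
Check: AVC at Q = 14 is $101 ≤ P, so revenue covers variable cost.
Profit = P·Q − TC = 437·14 − 1471 = $4647.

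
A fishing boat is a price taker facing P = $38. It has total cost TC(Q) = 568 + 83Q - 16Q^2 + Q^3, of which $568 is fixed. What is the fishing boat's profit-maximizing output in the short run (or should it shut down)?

From TC, MC = TC'(Q) = 83 - 32Q + 3Q^2 and AVC = VC/Q = 83 - 16Q + Q^2.
AVC hits its minimum where MC = AVC, at Q = 8, giving min AVC = 83 - 16·8 + 8^2 = $19.
Since P = $38 ≥ min AVC = $19, price covers variable cost and the firm should produce.
P = MC gives 45 - 32Q + 3Q^2 = 0, with roots 5/3 and 9. Take the larger (rising MC): Q* = 9.
Check: AVC at Q = 9 is $20 ≤ P, so revenue covers variable cost.
Profit = P·Q − TC = 38·9 − 748 = -$406, a loss, but smaller than the $568 fixed cost the firm would lose by shutting down.

Produce at Q = 9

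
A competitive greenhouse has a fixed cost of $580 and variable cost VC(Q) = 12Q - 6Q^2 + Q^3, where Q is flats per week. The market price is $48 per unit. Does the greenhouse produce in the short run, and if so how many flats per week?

Produce at Q = 6

From TC, MC = TC'(Q) = 12 - 12Q + 3Q^2 and AVC = VC/Q = 12 - 6Q + Q^2.
AVC is minimized where dAVC/dQ = -6 + 2Q = 0, at Q = 3; min AVC = 12 - 6·3 + 3^2 = $3.
Since P = $48 ≥ min AVC = $3, price covers variable cost and the firm should produce.
Set P = MC: 48 = 12 - 12Q + 3Q^2 → -36 - 12Q + 3Q^2 = 0. The roots are Q = -2 and Q = 6; the profit-maximizing output is on the rising part of MC, so Q* = 6.
Check: AVC at Q = 6 is $12 ≤ P, so revenue covers variable cost.
Profit = P·Q − TC = 48·6 − 652 = -$364, a loss, but smaller than the $580 fixed cost the firm would lose by shutting down.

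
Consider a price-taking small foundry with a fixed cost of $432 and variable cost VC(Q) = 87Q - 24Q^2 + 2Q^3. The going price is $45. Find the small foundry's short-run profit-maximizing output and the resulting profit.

AVC = 87 - 24Q + 2Q^2; min AVC = $15 at Q = 6. Since P = $45 ≥ min AVC, the firm produces.
MC = 87 - 48Q + 6Q^2. Setting P = MC and taking the root on the rising branch gives Q* = 7.
TR = 45·7 = 315. TC = 432 + 119 = 551. Profit = 315 − 551 = -$236.
That loss of $236 beats the $432 the firm would lose by shutting down; producing recovers $196 of fixed cost.

Profit = -$236 at Q = 7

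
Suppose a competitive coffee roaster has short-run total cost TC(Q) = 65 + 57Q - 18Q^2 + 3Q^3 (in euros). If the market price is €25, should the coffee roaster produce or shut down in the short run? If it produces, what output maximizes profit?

Shut down

Variable cost is VC = 57Q - 18Q^2 + 3Q^3, so AVC = VC/Q = 57 - 18Q + 3Q^2 and MC = dTC/dQ = 57 - 36Q + 9Q^2.
AVC is minimized where dAVC/dQ = -18 + 6Q = 0, at Q = 3; min AVC = 57 - 18·3 + 3·3^2 = €30.
With P < min AVC (€25 < €30), every unit sold adds to the loss.
Shutting down limits the loss to fixed cost, €65.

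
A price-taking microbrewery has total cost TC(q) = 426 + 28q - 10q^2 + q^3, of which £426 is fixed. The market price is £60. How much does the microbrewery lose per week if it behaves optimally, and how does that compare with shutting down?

AVC = 28 - 10q + q^2 has its minimum £3 at q = 5; price £60 clears that bar, so the firm operates.
MC = 28 - 20q + 3q^2. Setting P = MC and taking the root on the rising branch gives q* = 8.
TR = 60·8 = 480. TC = 426 + 96 = 522. Profit = 480 − 522 = -£42.
By producing, the firm covers all variable cost plus £384 of fixed cost; shutting down would lose the full £426.

Profit = -£42 at q = 8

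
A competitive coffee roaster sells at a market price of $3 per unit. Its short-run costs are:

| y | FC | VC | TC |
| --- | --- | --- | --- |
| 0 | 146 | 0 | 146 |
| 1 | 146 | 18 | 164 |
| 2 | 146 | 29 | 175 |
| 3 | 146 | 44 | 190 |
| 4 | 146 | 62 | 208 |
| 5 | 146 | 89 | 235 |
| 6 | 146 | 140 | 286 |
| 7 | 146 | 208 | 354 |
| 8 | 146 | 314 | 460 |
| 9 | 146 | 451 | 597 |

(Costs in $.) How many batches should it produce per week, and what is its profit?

Tabulate TR − TC: y=0: -146; y=1: -161; y=2: -169; y=3: -181; y=4: -196; y=5: -220; y=6: -268; y=7: -333; y=8: -436; y=9: -570.
Profit is highest at y = 0. Equivalently, the lowest AVC in the table is 29/2 ≈ $14.50 at y = 2, and P = $3 falls below it — price never covers variable cost, so the firm shuts down and loses only its fixed cost.

y = 0 (shut down); profit = -$146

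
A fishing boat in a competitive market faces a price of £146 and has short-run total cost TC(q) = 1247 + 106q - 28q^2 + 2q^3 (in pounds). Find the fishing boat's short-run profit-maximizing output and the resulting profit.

Profit = -£47 at q = 10

AVC = 106 - 28q + 2q^2; min AVC = £8 at q = 7. Since P = £146 ≥ min AVC, the firm produces.
MC = 106 - 56q + 6q^2. Setting P = MC and taking the root on the rising branch gives q* = 10.
TR = 146·10 = 1460. TC = 1247 + 260 = 1507. Profit = 1460 − 1507 = -£47.
By producing, the firm covers all variable cost plus £1200 of fixed cost; shutting down would lose the full £1247.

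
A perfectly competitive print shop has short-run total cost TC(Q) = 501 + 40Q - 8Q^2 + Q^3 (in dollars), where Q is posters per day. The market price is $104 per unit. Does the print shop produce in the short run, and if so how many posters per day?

From TC, MC = TC'(Q) = 40 - 16Q + 3Q^2 and AVC = VC/Q = 40 - 8Q + Q^2.
AVC hits its minimum where MC = AVC, at Q = 4, giving min AVC = 40 - 8·4 + 4^2 = $24.
Because $104 ≥ $24, revenue can cover variable cost; the firm operates.
Solving P = MC: -64 - 16Q + 3Q^2 = 0 ⇒ Q = -8/3 or 8. On the upward-sloping branch, Q* = 8.
Check: AVC at Q = 8 is $40 ≤ P, so revenue covers variable cost.
Profit = P·Q − TC = 104·8 − 821 = $11.

Produce at Q = 8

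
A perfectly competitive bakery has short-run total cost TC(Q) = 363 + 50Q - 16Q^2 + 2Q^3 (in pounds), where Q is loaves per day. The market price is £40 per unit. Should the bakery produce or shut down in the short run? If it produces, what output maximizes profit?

Strip out fixed cost: VC = 50Q - 16Q^2 + 2Q^3. Then AVC = 50 - 16Q + 2Q^2 and MC = 50 - 32Q + 6Q^2.
AVC hits its minimum where MC = AVC, at Q = 4, giving min AVC = 50 - 16·4 + 2·4^2 = £18.
Since P = £40 ≥ min AVC = £18, price covers variable cost and the firm should produce.
P = MC gives 10 - 32Q + 6Q^2 = 0, with roots 1/3 and 5. Take the larger (rising MC): Q* = 5.
Check: AVC at Q = 5 is £20 ≤ P, so revenue covers variable cost.
Profit = P·Q − TC = 40·5 − 463 = -£263, a loss, but smaller than the £363 fixed cost the firm would lose by shutting down.

Produce at Q = 5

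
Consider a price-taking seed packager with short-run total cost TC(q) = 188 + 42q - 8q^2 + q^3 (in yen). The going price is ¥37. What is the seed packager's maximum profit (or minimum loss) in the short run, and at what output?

AVC = 42 - 8q + q^2 has its minimum ¥26 at q = 4; price ¥37 clears that bar, so the firm operates.
With MC = 42 - 16q + 3q^2, P = MC on the upward-sloping part at q* = 5.
TR = 37·5 = 185. TC = 188 + 135 = 323. Profit = 185 − 323 = -¥138.
That loss of ¥138 beats the ¥188 the firm would lose by shutting down; producing recovers ¥50 of fixed cost.

Profit = -¥138 at q = 5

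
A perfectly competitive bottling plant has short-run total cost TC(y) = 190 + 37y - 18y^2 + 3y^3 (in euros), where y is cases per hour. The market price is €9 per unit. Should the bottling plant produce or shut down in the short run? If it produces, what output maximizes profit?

Variable cost is VC = 37y - 18y^2 + 3y^3, so AVC = VC/y = 37 - 18y + 3y^2 and MC = dTC/dy = 37 - 36y + 9y^2.
AVC is minimized where dAVC/dy = -18 + 6y = 0, at y = 3; min AVC = 37 - 18·3 + 3·3^2 = €10.
Since P = €9 < min AVC = €10, price fails to cover variable cost at any output.
The firm minimizes its loss by shutting down and losing only its fixed cost of €190.

Shut down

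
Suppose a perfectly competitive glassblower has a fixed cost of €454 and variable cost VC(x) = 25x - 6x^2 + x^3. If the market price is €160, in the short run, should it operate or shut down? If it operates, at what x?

From TC, MC = TC'(x) = 25 - 12x + 3x^2 and AVC = VC/x = 25 - 6x + x^2.
AVC is minimized where dAVC/dx = -6 + 2x = 0, at x = 3; min AVC = 25 - 6·3 + 3^2 = €16.
Because €160 ≥ €16, revenue can cover variable cost; the firm operates.
Solving P = MC: -135 - 12x + 3x^2 = 0 ⇒ x = -5 or 9. On the upward-sloping branch, x* = 9.
Check: AVC at x = 9 is €52 ≤ P, so revenue covers variable cost.
Profit = P·x − TC = 160·9 − 922 = €518.

Produce at x = 9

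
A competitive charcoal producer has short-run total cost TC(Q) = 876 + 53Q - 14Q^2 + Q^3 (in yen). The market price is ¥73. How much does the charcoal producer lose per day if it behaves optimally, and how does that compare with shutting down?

AVC = 53 - 14Q + Q^2; min AVC = ¥4 at Q = 7. Since P = ¥73 ≥ min AVC, the firm produces.
MC = 53 - 28Q + 3Q^2. Setting P = MC and taking the root on the rising branch gives Q* = 10.
TR = 73·10 = 730. TC = 876 + 130 = 1006. Profit = 730 − 1006 = -¥276.
Shutting down would mean losing the fixed cost of ¥876, so operating at a loss of ¥276 is better by ¥600.

Profit = -¥276 at Q = 10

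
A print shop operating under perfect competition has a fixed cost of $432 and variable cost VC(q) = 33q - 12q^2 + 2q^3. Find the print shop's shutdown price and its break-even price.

AVC = 33 - 12q + 2q^2; minimized at q = 3, giving min AVC = $15. That is the shutdown price.
ATC = 432/q + 33 - 12q + 2q^2. Setting dATC/dq = −432/q^2 − 12 + 4q = 0 gives q = 6 (since 4·6^3 − 12·6^2 = 432).
min ATC = 432/6 + 33 − 12·6 + 2·6^2 = $105. That is the break-even price.
Between these two prices the firm operates at a loss; above $105 it earns a profit.

Shutdown price = $15; break-even price = $105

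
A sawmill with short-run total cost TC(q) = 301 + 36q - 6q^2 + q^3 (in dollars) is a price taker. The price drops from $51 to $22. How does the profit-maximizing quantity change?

MC = 36 - 12q + 3q^2; the shutdown threshold is min AVC = $27 (at q = 3).
With P = $51 above the shutdown price, P = MC gives q = 5.
At P = $22 < min AVC = $27, price no longer covers variable cost at any output, so the firm shuts down: q = 0.

Output falls from 5 to 0 (the firm shuts down)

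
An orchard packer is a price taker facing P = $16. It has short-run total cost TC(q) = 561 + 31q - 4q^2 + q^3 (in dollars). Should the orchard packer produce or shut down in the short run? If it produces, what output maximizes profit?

Shut down

From TC, MC = TC'(q) = 31 - 8q + 3q^2 and AVC = VC/q = 31 - 4q + q^2.
AVC hits its minimum where MC = AVC, at q = 2, giving min AVC = 31 - 4·2 + 2^2 = $27.
P = $16 lies below min AVC = $27; no output level covers variable cost.
Shutting down limits the loss to fixed cost, $561.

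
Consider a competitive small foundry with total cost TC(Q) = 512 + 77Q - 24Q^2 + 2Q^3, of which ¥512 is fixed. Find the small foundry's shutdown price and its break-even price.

Shutdown price = min AVC. AVC = 77 - 24Q + 2Q^2, with vertex at Q = 6 and minimum ¥5.
ATC = 512/Q + 77 - 24Q + 2Q^2. Setting dATC/dQ = −512/Q^2 − 24 + 4Q = 0 gives Q = 8 (since 4·8^3 − 24·8^2 = 512).
min ATC = 512/8 + 77 − 24·8 + 2·8^2 = ¥77. That is the break-even price.
Between these two prices the firm operates at a loss; above ¥77 it earns a profit.

Shutdown price = ¥5; break-even price = ¥77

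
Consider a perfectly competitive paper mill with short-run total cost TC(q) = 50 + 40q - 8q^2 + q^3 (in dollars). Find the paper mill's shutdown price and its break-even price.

Shutdown price = $24; break-even price = $35

AVC = 40 - 8q + q^2; minimized at q = 4, giving min AVC = $24. That is the shutdown price.
ATC = 50/q + 40 - 8q + q^2. Setting dATC/dq = −50/q^2 − 8 + 2q = 0 gives q = 5 (since 2·5^3 − 8·5^2 = 50).
min ATC = 50/5 + 40 − 8·5 + 5^2 = $35. That is the break-even price.
Between these two prices the firm operates at a loss; above $35 it earns a profit.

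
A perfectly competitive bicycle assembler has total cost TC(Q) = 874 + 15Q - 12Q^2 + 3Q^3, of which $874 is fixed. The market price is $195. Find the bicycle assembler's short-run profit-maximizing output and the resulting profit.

AVC = 15 - 12Q + 3Q^2 has its minimum $3 at Q = 2; price $195 clears that bar, so the firm operates.
With MC = 15 - 24Q + 9Q^2, P = MC on the upward-sloping part at Q* = 6.
TR = 195·6 = 1170. TC = 874 + 306 = 1180. Profit = 1170 − 1180 = -$10.
By producing, the firm covers all variable cost plus $864 of fixed cost; shutting down would lose the full $874.

Profit = -$10 at Q = 6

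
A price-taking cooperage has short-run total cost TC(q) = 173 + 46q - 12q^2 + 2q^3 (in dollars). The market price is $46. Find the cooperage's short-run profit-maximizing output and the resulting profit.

AVC = 46 - 12q + 2q^2 has its minimum $28 at q = 3; price $46 clears that bar, so the firm operates.
MC = 46 - 24q + 6q^2. Setting P = MC and taking the root on the rising branch gives q* = 4.
TR = 46·4 = 184. TC = 173 + 120 = 293. Profit = 184 − 293 = -$109.
Shutting down would mean losing the fixed cost of $173, so operating at a loss of $109 is better by $64.

Profit = -$109 at q = 4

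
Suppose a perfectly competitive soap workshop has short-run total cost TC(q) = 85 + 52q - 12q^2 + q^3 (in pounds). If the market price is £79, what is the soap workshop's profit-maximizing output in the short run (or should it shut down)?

Produce at q = 9

Strip out fixed cost: VC = 52q - 12q^2 + q^3. Then AVC = 52 - 12q + q^2 and MC = 52 - 24q + 3q^2.
AVC hits its minimum where MC = AVC, at q = 6, giving min AVC = 52 - 12·6 + 6^2 = £16.
P = £79 exceeds min AVC = £16, so the firm stays open.
Set P = MC: 79 = 52 - 24q + 3q^2 → -27 - 24q + 3q^2 = 0. The roots are q = -1 and q = 9; the profit-maximizing output is on the rising part of MC, so q* = 9.
Check: AVC at q = 9 is £25 ≤ P, so revenue covers variable cost.
Profit = P·q − TC = 79·9 − 310 = £401.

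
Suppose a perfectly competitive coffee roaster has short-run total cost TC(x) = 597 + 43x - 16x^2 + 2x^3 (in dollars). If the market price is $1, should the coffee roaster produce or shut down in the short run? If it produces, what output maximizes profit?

Shut down

Variable cost is VC = 43x - 16x^2 + 2x^3, so AVC = VC/x = 43 - 16x + 2x^2 and MC = dTC/dx = 43 - 32x + 6x^2.
The AVC parabola has its vertex at x = 16/4 = 4, where AVC = 43 - 16·4 + 2·4^2 = $11.
Since P = $1 < min AVC = $11, price fails to cover variable cost at any output.
Best response: produce nothing and absorb the $597 fixed cost.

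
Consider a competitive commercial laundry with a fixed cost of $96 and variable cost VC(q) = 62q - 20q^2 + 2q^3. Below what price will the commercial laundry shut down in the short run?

$12 per unit

The firm shuts down when price falls below the minimum of average variable cost. AVC = VC/q = 62 - 20q + 2q^2.
dAVC/dq = -20 + 4q = 0 gives q = 5. min AVC = 62 - 20·5 + 2·5^2 = 12.
So the shutdown price is $12.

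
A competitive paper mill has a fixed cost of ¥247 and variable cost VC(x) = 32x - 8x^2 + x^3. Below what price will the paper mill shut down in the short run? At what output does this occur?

Short-run supply begins at min AVC. From VC = 32x - 8x^2 + x^3, AVC = 32 - 8x + x^2.
dAVC/dx = -8 + 2x = 0 gives x = 4. min AVC = 32 - 8·4 + 4^2 = 16.
So the shutdown price is ¥16.

¥16 per unit, at x = 4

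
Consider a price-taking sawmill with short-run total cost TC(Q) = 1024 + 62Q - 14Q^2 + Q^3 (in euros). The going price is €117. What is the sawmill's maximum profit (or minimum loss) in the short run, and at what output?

AVC = 62 - 14Q + Q^2 has its minimum €13 at Q = 7; price €117 clears that bar, so the firm operates.
MC = 62 - 28Q + 3Q^2. Setting P = MC and taking the root on the rising branch gives Q* = 11.
TR = 117·11 = 1287. TC = 1024 + 319 = 1343. Profit = 1287 − 1343 = -€56.
By producing, the firm covers all variable cost plus €968 of fixed cost; shutting down would lose the full €1024.

Profit = -€56 at Q = 11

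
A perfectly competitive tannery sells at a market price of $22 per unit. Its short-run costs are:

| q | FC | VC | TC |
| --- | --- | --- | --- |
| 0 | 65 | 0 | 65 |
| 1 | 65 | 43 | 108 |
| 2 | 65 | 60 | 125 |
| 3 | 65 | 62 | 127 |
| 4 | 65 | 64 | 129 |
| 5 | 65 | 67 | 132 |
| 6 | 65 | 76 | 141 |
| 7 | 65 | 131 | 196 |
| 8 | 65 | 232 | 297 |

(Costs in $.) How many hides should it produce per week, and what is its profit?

Compute π = P·q − TC at each output: q=0: -65; q=1: -86; q=2: -81; q=3: -61; q=4: -41; q=5: -22; q=6: -9; q=7: -42; q=8: -121.
Profit is maximized at q = 6. AVC there is 76/6 = $12.67 ≤ P, so producing beats shutting down (which would give -$65).

q = 6; profit = -$9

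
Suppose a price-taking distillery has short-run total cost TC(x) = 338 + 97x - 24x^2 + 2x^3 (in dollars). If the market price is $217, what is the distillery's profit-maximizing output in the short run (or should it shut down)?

Produce at x = 10

Variable cost is VC = 97x - 24x^2 + 2x^3, so AVC = VC/x = 97 - 24x + 2x^2 and MC = dTC/dx = 97 - 48x + 6x^2.
AVC hits its minimum where MC = AVC, at x = 6, giving min AVC = 97 - 24·6 + 2·6^2 = $25.
Because $217 ≥ $25, revenue can cover variable cost; the firm operates.
Set P = MC: 217 = 97 - 48x + 6x^2 → -120 - 48x + 6x^2 = 0. The roots are x = -2 and x = 10; the profit-maximizing output is on the rising part of MC, so x* = 10.
Check: AVC at x = 10 is $57 ≤ P, so revenue covers variable cost.
Profit = P·x − TC = 217·10 − 908 = $1262.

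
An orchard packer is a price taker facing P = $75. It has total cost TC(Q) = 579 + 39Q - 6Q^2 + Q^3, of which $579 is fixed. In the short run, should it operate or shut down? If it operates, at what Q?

Strip out fixed cost: VC = 39Q - 6Q^2 + Q^3. Then AVC = 39 - 6Q + Q^2 and MC = 39 - 12Q + 3Q^2.
AVC is minimized where dAVC/dQ = -6 + 2Q = 0, at Q = 3; min AVC = 39 - 6·3 + 3^2 = $30.
Because $75 ≥ $30, revenue can cover variable cost; the firm operates.
P = MC gives -36 - 12Q + 3Q^2 = 0, with roots -2 and 6. Take the larger (rising MC): Q* = 6.
Check: AVC at Q = 6 is $39 ≤ P, so revenue covers variable cost.
Profit = P·Q − TC = 75·6 − 813 = -$363, a loss, but smaller than the $579 fixed cost the firm would lose by shutting down.

Produce at Q = 6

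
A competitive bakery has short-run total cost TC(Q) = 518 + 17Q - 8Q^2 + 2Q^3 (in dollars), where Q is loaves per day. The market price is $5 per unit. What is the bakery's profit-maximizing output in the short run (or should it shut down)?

Strip out fixed cost: VC = 17Q - 8Q^2 + 2Q^3. Then AVC = 17 - 8Q + 2Q^2 and MC = 17 - 16Q + 6Q^2.
AVC is minimized where dAVC/dQ = -8 + 4Q = 0, at Q = 2; min AVC = 17 - 8·2 + 2·2^2 = $9.
With P < min AVC ($5 < $9), every unit sold adds to the loss.
Best response: produce nothing and absorb the $518 fixed cost.

Shut down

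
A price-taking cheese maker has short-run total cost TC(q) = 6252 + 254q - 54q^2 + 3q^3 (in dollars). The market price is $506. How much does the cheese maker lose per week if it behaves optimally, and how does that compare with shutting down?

AVC = 254 - 54q + 3q^2 has its minimum $11 at q = 9; price $506 clears that bar, so the firm operates.
With MC = 254 - 108q + 9q^2, P = MC on the upward-sloping part at q* = 14.
TR = 506·14 = 7084. TC = 6252 + 1204 = 7456. Profit = 7084 − 7456 = -$372.
That loss of $372 beats the $6252 the firm would lose by shutting down; producing recovers $5880 of fixed cost.

Profit = -$372 at q = 14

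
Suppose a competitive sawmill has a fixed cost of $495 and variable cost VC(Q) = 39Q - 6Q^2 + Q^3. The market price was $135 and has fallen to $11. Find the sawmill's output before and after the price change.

AVC = 39 - 6Q + Q^2, minimized at Q = 3 where min AVC = $30. MC = 39 - 12Q + 3Q^2.
At P = $135 ≥ min AVC, set P = MC on the rising branch: Q = 8.
At P = $11 < min AVC = $30, price no longer covers variable cost at any output, so the firm shuts down: Q = 0.

Output falls from 8 to 0 (the firm shuts down)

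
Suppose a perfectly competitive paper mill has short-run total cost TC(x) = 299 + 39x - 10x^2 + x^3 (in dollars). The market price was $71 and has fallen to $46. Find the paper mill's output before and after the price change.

MC = 39 - 20x + 3x^2; the shutdown threshold is min AVC = $14 (at x = 5).
With P = $71 above the shutdown price, P = MC gives x = 8.
At P = $46 ≥ min AVC, set P = MC: x = 7. The firm stays open but cuts output.

Output falls from 8 to 7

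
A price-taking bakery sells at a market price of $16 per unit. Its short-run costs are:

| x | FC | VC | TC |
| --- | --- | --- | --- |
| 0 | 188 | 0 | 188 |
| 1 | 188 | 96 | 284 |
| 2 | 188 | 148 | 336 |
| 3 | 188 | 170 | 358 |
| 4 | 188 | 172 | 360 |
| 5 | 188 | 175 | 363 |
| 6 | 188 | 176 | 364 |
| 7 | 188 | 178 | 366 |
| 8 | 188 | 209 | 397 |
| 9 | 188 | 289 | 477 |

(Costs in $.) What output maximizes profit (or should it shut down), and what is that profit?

x = 0 (shut down); profit = -$188

Compute π = P·x − TC at each output: x=0: -188; x=1: -268; x=2: -304; x=3: -310; x=4: -296; x=5: -283; x=6: -268; x=7: -254; x=8: -269; x=9: -333.
Profit is highest at x = 0. Equivalently, the lowest AVC in the table is 178/7 ≈ $25.43 at x = 7, and P = $16 falls below it — price never covers variable cost, so the firm shuts down and loses only its fixed cost.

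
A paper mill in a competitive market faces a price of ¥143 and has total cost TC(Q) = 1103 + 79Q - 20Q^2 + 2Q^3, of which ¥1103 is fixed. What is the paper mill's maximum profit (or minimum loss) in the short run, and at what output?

AVC = 79 - 20Q + 2Q^2; min AVC = ¥29 at Q = 5. Since P = ¥143 ≥ min AVC, the firm produces.
MC = 79 - 40Q + 6Q^2. Setting P = MC and taking the root on the rising branch gives Q* = 8.
TR = 143·8 = 1144. TC = 1103 + 376 = 1479. Profit = 1144 − 1479 = -¥335.
Shutting down would mean losing the fixed cost of ¥1103, so operating at a loss of ¥335 is better by ¥768.

Profit = -¥335 at Q = 8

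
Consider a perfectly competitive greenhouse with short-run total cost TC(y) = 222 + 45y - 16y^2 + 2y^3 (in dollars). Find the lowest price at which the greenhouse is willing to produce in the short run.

$13 per unit

Short-run supply begins at min AVC. From VC = 45y - 16y^2 + 2y^3, AVC = 45 - 16y + 2y^2.
dAVC/dy = -16 + 4y = 0 gives y = 4. min AVC = 45 - 16·4 + 2·4^2 = 13.
For P < $13 the firm produces nothing.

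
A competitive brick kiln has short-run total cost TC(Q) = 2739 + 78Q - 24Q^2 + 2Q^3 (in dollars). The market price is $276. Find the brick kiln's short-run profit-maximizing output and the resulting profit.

Profit = -$319 at Q = 11

AVC = 78 - 24Q + 2Q^2 has its minimum $6 at Q = 6; price $276 clears that bar, so the firm operates.
With MC = 78 - 48Q + 6Q^2, P = MC on the upward-sloping part at Q* = 11.
TR = 276·11 = 3036. TC = 2739 + 616 = 3355. Profit = 3036 − 3355 = -$319.
That loss of $319 beats the $2739 the firm would lose by shutting down; producing recovers $2420 of fixed cost.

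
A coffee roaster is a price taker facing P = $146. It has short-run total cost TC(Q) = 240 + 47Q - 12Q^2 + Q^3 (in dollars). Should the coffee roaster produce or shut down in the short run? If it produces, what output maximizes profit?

Produce at Q = 11

Strip out fixed cost: VC = 47Q - 12Q^2 + Q^3. Then AVC = 47 - 12Q + Q^2 and MC = 47 - 24Q + 3Q^2.
AVC is minimized where dAVC/dQ = -12 + 2Q = 0, at Q = 6; min AVC = 47 - 12·6 + 6^2 = $11.
Since P = $146 ≥ min AVC = $11, price covers variable cost and the firm should produce.
Set P = MC: 146 = 47 - 24Q + 3Q^2 → -99 - 24Q + 3Q^2 = 0. The roots are Q = -3 and Q = 11; the profit-maximizing output is on the rising part of MC, so Q* = 11.
Check: AVC at Q = 11 is $36 ≤ P, so revenue covers variable cost.
Profit = P·Q − TC = 146·11 − 636 = $970.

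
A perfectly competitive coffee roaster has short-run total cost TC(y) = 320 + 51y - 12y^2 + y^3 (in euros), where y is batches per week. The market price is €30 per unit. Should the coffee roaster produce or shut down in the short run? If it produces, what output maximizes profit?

Variable cost is VC = 51y - 12y^2 + y^3, so AVC = VC/y = 51 - 12y + y^2 and MC = dTC/dy = 51 - 24y + 3y^2.
AVC hits its minimum where MC = AVC, at y = 6, giving min AVC = 51 - 12·6 + 6^2 = €15.
Since P = €30 ≥ min AVC = €15, price covers variable cost and the firm should produce.
P = MC gives 21 - 24y + 3y^2 = 0, with roots 1 and 7. Take the larger (rising MC): y* = 7.
Check: AVC at y = 7 is €16 ≤ P, so revenue covers variable cost.
Profit = P·y − TC = 30·7 − 432 = -€222, a loss, but smaller than the €320 fixed cost the firm would lose by shutting down.

Produce at y = 7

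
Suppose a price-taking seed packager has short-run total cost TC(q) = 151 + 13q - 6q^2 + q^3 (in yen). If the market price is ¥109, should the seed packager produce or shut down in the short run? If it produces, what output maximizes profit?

Produce at q = 8

Strip out fixed cost: VC = 13q - 6q^2 + q^3. Then AVC = 13 - 6q + q^2 and MC = 13 - 12q + 3q^2.
AVC is minimized where dAVC/dq = -6 + 2q = 0, at q = 3; min AVC = 13 - 6·3 + 3^2 = ¥4.
Because ¥109 ≥ ¥4, revenue can cover variable cost; the firm operates.
Set P = MC: 109 = 13 - 12q + 3q^2 → -96 - 12q + 3q^2 = 0. The roots are q = -4 and q = 8; the profit-maximizing output is on the rising part of MC, so q* = 8.
Check: AVC at q = 8 is ¥29 ≤ P, so revenue covers variable cost.
Profit = P·q − TC = 109·8 − 383 = ¥489.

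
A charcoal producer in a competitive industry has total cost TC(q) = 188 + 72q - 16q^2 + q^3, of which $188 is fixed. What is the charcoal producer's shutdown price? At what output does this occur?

The firm shuts down when price falls below the minimum of average variable cost. AVC = VC/q = 72 - 16q + q^2.
At the minimum of AVC, MC = AVC. MC = 72 - 32q + 3q^2; setting MC = AVC gives 2q^2 - 16q = 0, so q = 8. min AVC = 8.
So the shutdown price is $8.

$8 per unit, at q = 8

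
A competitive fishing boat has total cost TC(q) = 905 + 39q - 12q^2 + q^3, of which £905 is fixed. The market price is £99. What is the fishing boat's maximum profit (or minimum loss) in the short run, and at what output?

Profit = -£105 at q = 10

AVC = 39 - 12q + q^2 has its minimum £3 at q = 6; price £99 clears that bar, so the firm operates.
MC = 39 - 24q + 3q^2. Setting P = MC and taking the root on the rising branch gives q* = 10.
TR = 99·10 = 990. TC = 905 + 190 = 1095. Profit = 990 − 1095 = -£105.
That loss of £105 beats the £905 the firm would lose by shutting down; producing recovers £800 of fixed cost.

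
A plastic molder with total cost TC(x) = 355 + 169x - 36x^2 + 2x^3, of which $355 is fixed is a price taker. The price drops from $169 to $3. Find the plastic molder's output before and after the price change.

Output falls from 12 to 0 (the firm shuts down)

MC = 169 - 72x + 6x^2; the shutdown threshold is min AVC = $7 (at x = 9).
At P = $169 ≥ min AVC, set P = MC on the rising branch: x = 12.
At P = $3 < min AVC = $7, price no longer covers variable cost at any output, so the firm shuts down: x = 0.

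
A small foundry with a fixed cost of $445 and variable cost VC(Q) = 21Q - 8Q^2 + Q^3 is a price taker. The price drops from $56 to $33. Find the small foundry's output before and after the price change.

MC = 21 - 16Q + 3Q^2; the shutdown threshold is min AVC = $5 (at Q = 4).
With P = $56 above the shutdown price, P = MC gives Q = 7.
At P = $33 ≥ min AVC, set P = MC: Q = 6. The firm stays open but cuts output.

Output falls from 7 to 6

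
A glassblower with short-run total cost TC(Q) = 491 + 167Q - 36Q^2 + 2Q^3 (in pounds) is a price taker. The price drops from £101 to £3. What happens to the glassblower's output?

AVC = 167 - 36Q + 2Q^2, minimized at Q = 9 where min AVC = £5. MC = 167 - 72Q + 6Q^2.
At P = £101 ≥ min AVC, set P = MC on the rising branch: Q = 11.
At P = £3 < min AVC = £5, price no longer covers variable cost at any output, so the firm shuts down: Q = 0.

Output falls from 11 to 0 (the firm shuts down)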